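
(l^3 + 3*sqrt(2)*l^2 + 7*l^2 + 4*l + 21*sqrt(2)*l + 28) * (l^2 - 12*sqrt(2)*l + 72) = l^5 - 9*sqrt(2)*l^4 + 7*l^4 - 63*sqrt(2)*l^3 + 4*l^3 + 28*l^2 + 168*sqrt(2)*l^2 + 288*l + 1176*sqrt(2)*l + 2016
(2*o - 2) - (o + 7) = o - 9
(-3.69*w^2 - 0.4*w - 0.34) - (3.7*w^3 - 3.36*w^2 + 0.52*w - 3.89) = -3.7*w^3 - 0.33*w^2 - 0.92*w + 3.55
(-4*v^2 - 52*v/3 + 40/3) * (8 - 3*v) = 12*v^3 + 20*v^2 - 536*v/3 + 320/3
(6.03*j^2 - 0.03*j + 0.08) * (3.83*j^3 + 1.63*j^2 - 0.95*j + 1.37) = 23.0949*j^5 + 9.714*j^4 - 5.471*j^3 + 8.42*j^2 - 0.1171*j + 0.1096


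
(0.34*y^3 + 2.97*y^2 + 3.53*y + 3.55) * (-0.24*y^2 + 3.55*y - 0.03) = -0.0816*y^5 + 0.4942*y^4 + 9.6861*y^3 + 11.5904*y^2 + 12.4966*y - 0.1065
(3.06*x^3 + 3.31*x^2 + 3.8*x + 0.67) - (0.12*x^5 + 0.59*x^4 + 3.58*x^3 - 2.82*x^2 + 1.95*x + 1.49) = -0.12*x^5 - 0.59*x^4 - 0.52*x^3 + 6.13*x^2 + 1.85*x - 0.82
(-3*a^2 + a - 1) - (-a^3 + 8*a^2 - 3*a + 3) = a^3 - 11*a^2 + 4*a - 4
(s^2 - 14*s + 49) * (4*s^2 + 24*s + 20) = 4*s^4 - 32*s^3 - 120*s^2 + 896*s + 980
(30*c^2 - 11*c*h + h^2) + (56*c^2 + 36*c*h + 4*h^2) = 86*c^2 + 25*c*h + 5*h^2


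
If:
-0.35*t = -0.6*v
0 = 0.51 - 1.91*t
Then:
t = 0.27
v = 0.16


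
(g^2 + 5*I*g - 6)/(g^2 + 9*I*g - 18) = (g + 2*I)/(g + 6*I)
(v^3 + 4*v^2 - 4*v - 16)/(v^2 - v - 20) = (v^2 - 4)/(v - 5)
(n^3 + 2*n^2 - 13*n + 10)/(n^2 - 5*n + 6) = (n^2 + 4*n - 5)/(n - 3)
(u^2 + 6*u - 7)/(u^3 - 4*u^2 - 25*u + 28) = (u + 7)/(u^2 - 3*u - 28)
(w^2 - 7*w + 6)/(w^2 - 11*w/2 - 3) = 2*(w - 1)/(2*w + 1)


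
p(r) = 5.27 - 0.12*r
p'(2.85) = -0.12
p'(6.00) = -0.12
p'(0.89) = -0.12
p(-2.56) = 5.58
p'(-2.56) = -0.12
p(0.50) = 5.21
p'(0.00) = -0.12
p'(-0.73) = -0.12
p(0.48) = 5.21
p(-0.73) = 5.36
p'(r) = -0.120000000000000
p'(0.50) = -0.12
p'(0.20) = -0.12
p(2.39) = 4.98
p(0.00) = 5.27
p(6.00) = 4.55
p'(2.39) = -0.12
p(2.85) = 4.93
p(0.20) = 5.25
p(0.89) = 5.16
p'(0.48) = -0.12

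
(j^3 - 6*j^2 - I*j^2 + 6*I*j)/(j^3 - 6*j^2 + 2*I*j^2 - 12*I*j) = (j - I)/(j + 2*I)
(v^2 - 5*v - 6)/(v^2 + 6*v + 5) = (v - 6)/(v + 5)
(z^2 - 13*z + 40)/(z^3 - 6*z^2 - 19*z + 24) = (z - 5)/(z^2 + 2*z - 3)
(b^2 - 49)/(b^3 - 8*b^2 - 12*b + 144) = (b^2 - 49)/(b^3 - 8*b^2 - 12*b + 144)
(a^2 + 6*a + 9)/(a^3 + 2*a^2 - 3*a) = (a + 3)/(a*(a - 1))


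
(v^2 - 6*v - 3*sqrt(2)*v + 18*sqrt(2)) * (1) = v^2 - 6*v - 3*sqrt(2)*v + 18*sqrt(2)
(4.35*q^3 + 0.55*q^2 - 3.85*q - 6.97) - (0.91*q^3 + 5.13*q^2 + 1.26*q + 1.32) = 3.44*q^3 - 4.58*q^2 - 5.11*q - 8.29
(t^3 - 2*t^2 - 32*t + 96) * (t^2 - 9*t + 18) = t^5 - 11*t^4 + 4*t^3 + 348*t^2 - 1440*t + 1728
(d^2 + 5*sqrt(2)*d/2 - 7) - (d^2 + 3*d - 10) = -3*d + 5*sqrt(2)*d/2 + 3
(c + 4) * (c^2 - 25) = c^3 + 4*c^2 - 25*c - 100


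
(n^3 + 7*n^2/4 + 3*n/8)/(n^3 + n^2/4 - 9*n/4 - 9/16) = 2*n/(2*n - 3)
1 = 1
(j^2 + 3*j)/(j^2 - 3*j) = (j + 3)/(j - 3)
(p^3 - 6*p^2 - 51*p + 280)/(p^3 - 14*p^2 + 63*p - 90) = (p^2 - p - 56)/(p^2 - 9*p + 18)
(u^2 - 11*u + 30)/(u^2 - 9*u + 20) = (u - 6)/(u - 4)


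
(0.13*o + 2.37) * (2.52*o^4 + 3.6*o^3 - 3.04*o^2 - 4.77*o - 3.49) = 0.3276*o^5 + 6.4404*o^4 + 8.1368*o^3 - 7.8249*o^2 - 11.7586*o - 8.2713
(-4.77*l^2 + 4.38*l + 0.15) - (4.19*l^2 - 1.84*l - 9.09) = -8.96*l^2 + 6.22*l + 9.24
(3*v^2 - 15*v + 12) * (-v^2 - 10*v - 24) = -3*v^4 - 15*v^3 + 66*v^2 + 240*v - 288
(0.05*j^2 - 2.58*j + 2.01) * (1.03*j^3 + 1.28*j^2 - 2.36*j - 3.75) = 0.0515*j^5 - 2.5934*j^4 - 1.3501*j^3 + 8.4741*j^2 + 4.9314*j - 7.5375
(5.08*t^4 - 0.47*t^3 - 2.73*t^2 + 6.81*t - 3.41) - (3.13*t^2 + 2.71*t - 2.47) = 5.08*t^4 - 0.47*t^3 - 5.86*t^2 + 4.1*t - 0.94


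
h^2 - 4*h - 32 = (h - 8)*(h + 4)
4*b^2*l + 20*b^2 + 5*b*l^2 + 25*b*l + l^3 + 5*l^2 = (b + l)*(4*b + l)*(l + 5)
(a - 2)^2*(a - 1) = a^3 - 5*a^2 + 8*a - 4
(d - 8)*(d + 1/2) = d^2 - 15*d/2 - 4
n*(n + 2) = n^2 + 2*n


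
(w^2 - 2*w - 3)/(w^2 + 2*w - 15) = (w + 1)/(w + 5)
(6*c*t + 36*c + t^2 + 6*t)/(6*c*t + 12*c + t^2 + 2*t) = (t + 6)/(t + 2)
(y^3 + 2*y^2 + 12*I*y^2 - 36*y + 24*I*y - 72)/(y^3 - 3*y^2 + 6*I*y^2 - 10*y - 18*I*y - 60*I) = (y + 6*I)/(y - 5)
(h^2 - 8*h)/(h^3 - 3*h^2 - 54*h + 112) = h/(h^2 + 5*h - 14)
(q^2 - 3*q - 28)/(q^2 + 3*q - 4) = (q - 7)/(q - 1)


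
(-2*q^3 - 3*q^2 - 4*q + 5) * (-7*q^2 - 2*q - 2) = 14*q^5 + 25*q^4 + 38*q^3 - 21*q^2 - 2*q - 10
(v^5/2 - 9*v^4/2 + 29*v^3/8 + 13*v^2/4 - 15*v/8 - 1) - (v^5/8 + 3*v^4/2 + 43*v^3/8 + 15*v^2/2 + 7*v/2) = 3*v^5/8 - 6*v^4 - 7*v^3/4 - 17*v^2/4 - 43*v/8 - 1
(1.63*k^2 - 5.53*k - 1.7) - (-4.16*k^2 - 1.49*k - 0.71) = 5.79*k^2 - 4.04*k - 0.99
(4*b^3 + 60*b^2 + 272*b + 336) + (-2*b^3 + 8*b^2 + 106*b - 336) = 2*b^3 + 68*b^2 + 378*b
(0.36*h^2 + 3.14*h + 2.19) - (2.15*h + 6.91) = 0.36*h^2 + 0.99*h - 4.72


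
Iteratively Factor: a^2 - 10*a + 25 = (a - 5)*(a - 5)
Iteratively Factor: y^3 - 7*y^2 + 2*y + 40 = (y + 2)*(y^2 - 9*y + 20) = (y - 4)*(y + 2)*(y - 5)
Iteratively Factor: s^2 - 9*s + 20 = (s - 5)*(s - 4)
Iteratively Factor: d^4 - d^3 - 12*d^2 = (d + 3)*(d^3 - 4*d^2) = (d - 4)*(d + 3)*(d^2) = d*(d - 4)*(d + 3)*(d)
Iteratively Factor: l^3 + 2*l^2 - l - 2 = (l - 1)*(l^2 + 3*l + 2) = (l - 1)*(l + 1)*(l + 2)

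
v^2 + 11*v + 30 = (v + 5)*(v + 6)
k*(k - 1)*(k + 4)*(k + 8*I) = k^4 + 3*k^3 + 8*I*k^3 - 4*k^2 + 24*I*k^2 - 32*I*k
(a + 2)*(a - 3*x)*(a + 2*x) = a^3 - a^2*x + 2*a^2 - 6*a*x^2 - 2*a*x - 12*x^2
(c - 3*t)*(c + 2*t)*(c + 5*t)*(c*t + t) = c^4*t + 4*c^3*t^2 + c^3*t - 11*c^2*t^3 + 4*c^2*t^2 - 30*c*t^4 - 11*c*t^3 - 30*t^4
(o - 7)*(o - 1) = o^2 - 8*o + 7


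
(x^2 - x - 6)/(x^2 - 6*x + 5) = (x^2 - x - 6)/(x^2 - 6*x + 5)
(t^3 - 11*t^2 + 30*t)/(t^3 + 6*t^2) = (t^2 - 11*t + 30)/(t*(t + 6))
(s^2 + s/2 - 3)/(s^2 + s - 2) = (s - 3/2)/(s - 1)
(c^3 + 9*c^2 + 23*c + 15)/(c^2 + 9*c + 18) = (c^2 + 6*c + 5)/(c + 6)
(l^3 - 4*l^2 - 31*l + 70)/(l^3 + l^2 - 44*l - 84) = (l^2 + 3*l - 10)/(l^2 + 8*l + 12)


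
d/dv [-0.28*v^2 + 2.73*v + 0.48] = 2.73 - 0.56*v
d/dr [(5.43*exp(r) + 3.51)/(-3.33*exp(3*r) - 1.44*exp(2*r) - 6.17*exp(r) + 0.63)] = (36.1638*exp(3*r) + 42.8841*exp(2*r) + 10.1088*exp(r) + 25.0776)*exp(r)/(11.0889*exp(6*r) + 9.5904*exp(5*r) + 43.1658*exp(4*r) + 13.5738*exp(3*r) + 36.2545*exp(2*r) - 7.7742*exp(r) + 0.3969)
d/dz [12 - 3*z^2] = -6*z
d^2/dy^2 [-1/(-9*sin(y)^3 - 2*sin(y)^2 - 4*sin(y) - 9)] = (-729*sin(y)^6 - 198*sin(y)^5 + 884*sin(y)^4 + 993*sin(y)^3 + 296*sin(y)^2 - 402*sin(y) - 4)/(9*sin(y)^3 + 2*sin(y)^2 + 4*sin(y) + 9)^3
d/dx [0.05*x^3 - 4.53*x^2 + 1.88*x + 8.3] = 0.15*x^2 - 9.06*x + 1.88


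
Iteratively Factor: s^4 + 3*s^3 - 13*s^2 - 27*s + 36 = (s - 3)*(s^3 + 6*s^2 + 5*s - 12) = (s - 3)*(s - 1)*(s^2 + 7*s + 12) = (s - 3)*(s - 1)*(s + 4)*(s + 3)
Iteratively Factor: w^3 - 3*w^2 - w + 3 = (w - 1)*(w^2 - 2*w - 3) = (w - 3)*(w - 1)*(w + 1)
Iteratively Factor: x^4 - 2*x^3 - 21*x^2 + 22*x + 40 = (x + 1)*(x^3 - 3*x^2 - 18*x + 40) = (x - 2)*(x + 1)*(x^2 - x - 20) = (x - 5)*(x - 2)*(x + 1)*(x + 4)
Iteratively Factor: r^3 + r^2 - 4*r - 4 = (r + 1)*(r^2 - 4) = (r - 2)*(r + 1)*(r + 2)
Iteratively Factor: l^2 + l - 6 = (l + 3)*(l - 2)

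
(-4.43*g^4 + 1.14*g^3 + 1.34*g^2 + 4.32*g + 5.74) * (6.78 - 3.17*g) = 14.0431*g^5 - 33.6492*g^4 + 3.4814*g^3 - 4.6092*g^2 + 11.0938*g + 38.9172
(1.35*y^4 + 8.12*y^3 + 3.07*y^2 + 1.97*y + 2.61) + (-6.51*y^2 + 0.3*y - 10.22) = 1.35*y^4 + 8.12*y^3 - 3.44*y^2 + 2.27*y - 7.61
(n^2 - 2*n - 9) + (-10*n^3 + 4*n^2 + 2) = -10*n^3 + 5*n^2 - 2*n - 7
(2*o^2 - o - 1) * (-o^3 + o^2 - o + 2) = -2*o^5 + 3*o^4 - 2*o^3 + 4*o^2 - o - 2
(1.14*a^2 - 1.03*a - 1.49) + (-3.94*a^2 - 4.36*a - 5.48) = -2.8*a^2 - 5.39*a - 6.97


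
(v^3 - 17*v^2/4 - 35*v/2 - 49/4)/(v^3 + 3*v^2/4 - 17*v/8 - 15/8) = 2*(4*v^2 - 21*v - 49)/(8*v^2 - 2*v - 15)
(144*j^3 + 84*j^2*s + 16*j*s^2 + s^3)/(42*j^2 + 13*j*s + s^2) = (24*j^2 + 10*j*s + s^2)/(7*j + s)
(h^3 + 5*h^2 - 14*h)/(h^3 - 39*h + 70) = h/(h - 5)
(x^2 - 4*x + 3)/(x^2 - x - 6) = (x - 1)/(x + 2)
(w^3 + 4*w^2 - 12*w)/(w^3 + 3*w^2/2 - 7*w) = 2*(w + 6)/(2*w + 7)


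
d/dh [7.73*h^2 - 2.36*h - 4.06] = 15.46*h - 2.36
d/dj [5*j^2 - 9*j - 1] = 10*j - 9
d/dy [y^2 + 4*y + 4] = 2*y + 4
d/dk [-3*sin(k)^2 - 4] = -3*sin(2*k)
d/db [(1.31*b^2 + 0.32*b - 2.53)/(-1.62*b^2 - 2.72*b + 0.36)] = (-3.0448*b^2 - 7.254*b - 6.7664)/(2.6244*b^4 + 8.8128*b^3 + 6.232*b^2 - 1.9584*b + 0.1296)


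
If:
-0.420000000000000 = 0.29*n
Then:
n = -1.45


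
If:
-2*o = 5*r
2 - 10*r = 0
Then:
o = -1/2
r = 1/5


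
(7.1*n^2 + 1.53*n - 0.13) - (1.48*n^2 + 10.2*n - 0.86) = 5.62*n^2 - 8.67*n + 0.73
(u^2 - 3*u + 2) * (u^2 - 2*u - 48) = u^4 - 5*u^3 - 40*u^2 + 140*u - 96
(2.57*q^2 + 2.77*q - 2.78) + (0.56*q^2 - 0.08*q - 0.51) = 3.13*q^2 + 2.69*q - 3.29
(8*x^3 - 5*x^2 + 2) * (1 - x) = -8*x^4 + 13*x^3 - 5*x^2 - 2*x + 2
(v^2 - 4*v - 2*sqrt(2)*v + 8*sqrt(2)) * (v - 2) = v^3 - 6*v^2 - 2*sqrt(2)*v^2 + 8*v + 12*sqrt(2)*v - 16*sqrt(2)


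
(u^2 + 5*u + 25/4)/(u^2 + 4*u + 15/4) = (2*u + 5)/(2*u + 3)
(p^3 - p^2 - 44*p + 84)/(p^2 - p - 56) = (p^2 - 8*p + 12)/(p - 8)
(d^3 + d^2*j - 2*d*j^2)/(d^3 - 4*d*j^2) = (d - j)/(d - 2*j)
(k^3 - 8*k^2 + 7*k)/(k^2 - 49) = k*(k - 1)/(k + 7)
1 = 1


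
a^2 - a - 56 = (a - 8)*(a + 7)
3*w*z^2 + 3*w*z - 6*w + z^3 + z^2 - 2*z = (3*w + z)*(z - 1)*(z + 2)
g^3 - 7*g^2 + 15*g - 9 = (g - 3)^2*(g - 1)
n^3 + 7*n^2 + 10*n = n*(n + 2)*(n + 5)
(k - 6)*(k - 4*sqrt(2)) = k^2 - 6*k - 4*sqrt(2)*k + 24*sqrt(2)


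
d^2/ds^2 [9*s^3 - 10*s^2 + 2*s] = 54*s - 20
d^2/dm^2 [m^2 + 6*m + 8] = 2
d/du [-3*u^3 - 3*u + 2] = -9*u^2 - 3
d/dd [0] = 0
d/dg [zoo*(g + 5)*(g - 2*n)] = zoo*(g + n + 1)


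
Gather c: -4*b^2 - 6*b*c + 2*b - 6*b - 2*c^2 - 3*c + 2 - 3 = -4*b^2 - 4*b - 2*c^2 + c*(-6*b - 3) - 1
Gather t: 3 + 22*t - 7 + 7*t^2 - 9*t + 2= 7*t^2 + 13*t - 2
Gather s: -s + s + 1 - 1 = 0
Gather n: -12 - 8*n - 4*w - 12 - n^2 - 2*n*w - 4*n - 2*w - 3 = -n^2 + n*(-2*w - 12) - 6*w - 27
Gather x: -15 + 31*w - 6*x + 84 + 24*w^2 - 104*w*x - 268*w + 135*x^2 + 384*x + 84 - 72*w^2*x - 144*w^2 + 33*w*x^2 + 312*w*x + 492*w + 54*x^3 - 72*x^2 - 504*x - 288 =-120*w^2 + 255*w + 54*x^3 + x^2*(33*w + 63) + x*(-72*w^2 + 208*w - 126) - 135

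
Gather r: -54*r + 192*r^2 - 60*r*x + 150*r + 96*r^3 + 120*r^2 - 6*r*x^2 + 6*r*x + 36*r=96*r^3 + 312*r^2 + r*(-6*x^2 - 54*x + 132)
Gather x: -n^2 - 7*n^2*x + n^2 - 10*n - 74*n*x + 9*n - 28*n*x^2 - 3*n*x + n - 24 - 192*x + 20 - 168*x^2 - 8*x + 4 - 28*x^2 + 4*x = x^2*(-28*n - 196) + x*(-7*n^2 - 77*n - 196)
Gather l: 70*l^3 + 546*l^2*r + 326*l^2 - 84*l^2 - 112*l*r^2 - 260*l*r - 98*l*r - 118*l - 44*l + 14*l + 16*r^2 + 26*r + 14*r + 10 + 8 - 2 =70*l^3 + l^2*(546*r + 242) + l*(-112*r^2 - 358*r - 148) + 16*r^2 + 40*r + 16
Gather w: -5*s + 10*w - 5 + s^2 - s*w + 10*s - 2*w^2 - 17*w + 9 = s^2 + 5*s - 2*w^2 + w*(-s - 7) + 4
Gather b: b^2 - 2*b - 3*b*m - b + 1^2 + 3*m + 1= b^2 + b*(-3*m - 3) + 3*m + 2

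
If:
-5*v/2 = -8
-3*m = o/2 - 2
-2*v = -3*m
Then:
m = 32/15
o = -44/5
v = 16/5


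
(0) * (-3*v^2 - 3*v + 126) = 0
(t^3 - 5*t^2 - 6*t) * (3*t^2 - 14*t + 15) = 3*t^5 - 29*t^4 + 67*t^3 + 9*t^2 - 90*t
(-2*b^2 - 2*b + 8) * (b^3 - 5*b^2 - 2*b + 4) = -2*b^5 + 8*b^4 + 22*b^3 - 44*b^2 - 24*b + 32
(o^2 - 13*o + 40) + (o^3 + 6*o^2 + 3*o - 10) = o^3 + 7*o^2 - 10*o + 30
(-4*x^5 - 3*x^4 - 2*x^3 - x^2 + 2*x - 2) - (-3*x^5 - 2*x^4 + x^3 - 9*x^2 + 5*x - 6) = -x^5 - x^4 - 3*x^3 + 8*x^2 - 3*x + 4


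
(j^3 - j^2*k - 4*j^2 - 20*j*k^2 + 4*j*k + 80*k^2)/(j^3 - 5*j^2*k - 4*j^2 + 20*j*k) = (j + 4*k)/j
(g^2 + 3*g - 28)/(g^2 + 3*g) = (g^2 + 3*g - 28)/(g*(g + 3))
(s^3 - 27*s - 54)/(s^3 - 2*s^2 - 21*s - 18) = (s + 3)/(s + 1)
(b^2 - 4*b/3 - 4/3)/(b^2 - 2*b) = (b + 2/3)/b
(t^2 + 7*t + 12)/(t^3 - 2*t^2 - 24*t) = (t + 3)/(t*(t - 6))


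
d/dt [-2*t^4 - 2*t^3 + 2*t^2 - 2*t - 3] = -8*t^3 - 6*t^2 + 4*t - 2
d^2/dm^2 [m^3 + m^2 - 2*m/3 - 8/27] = 6*m + 2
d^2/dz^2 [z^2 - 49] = 2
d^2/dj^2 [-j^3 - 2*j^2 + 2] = -6*j - 4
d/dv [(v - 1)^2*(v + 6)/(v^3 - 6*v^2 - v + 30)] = 2*(-5*v^4 + 10*v^3 + v^2 + 156*v - 162)/(v^6 - 12*v^5 + 34*v^4 + 72*v^3 - 359*v^2 - 60*v + 900)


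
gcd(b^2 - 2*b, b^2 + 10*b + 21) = 1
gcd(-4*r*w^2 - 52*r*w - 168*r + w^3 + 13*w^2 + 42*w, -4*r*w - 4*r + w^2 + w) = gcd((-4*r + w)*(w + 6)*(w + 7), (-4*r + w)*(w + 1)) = 4*r - w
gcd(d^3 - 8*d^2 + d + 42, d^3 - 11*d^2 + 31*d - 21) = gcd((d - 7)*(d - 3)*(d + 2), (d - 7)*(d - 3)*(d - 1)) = d^2 - 10*d + 21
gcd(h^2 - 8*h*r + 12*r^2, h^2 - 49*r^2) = 1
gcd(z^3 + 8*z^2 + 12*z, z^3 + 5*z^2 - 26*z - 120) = z + 6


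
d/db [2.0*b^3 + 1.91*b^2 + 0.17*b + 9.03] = 6.0*b^2 + 3.82*b + 0.17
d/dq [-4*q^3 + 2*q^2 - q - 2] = -12*q^2 + 4*q - 1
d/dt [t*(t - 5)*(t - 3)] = 3*t^2 - 16*t + 15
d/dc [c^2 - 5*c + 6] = 2*c - 5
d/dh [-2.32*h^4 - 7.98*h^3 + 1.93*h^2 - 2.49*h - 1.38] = -9.28*h^3 - 23.94*h^2 + 3.86*h - 2.49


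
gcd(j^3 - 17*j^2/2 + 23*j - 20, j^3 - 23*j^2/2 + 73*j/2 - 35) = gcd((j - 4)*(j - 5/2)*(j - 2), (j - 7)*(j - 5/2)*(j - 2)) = j^2 - 9*j/2 + 5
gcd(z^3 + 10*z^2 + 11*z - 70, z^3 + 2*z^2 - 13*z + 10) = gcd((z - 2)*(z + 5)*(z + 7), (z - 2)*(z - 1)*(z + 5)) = z^2 + 3*z - 10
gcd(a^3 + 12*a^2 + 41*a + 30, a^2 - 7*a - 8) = a + 1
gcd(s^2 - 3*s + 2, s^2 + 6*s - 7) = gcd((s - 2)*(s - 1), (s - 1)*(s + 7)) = s - 1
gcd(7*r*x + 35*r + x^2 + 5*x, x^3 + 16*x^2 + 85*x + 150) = x + 5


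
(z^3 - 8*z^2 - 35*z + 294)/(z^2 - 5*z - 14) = (z^2 - z - 42)/(z + 2)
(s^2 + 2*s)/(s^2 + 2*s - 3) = s*(s + 2)/(s^2 + 2*s - 3)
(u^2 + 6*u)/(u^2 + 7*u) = (u + 6)/(u + 7)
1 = 1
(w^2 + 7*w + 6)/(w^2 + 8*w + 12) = (w + 1)/(w + 2)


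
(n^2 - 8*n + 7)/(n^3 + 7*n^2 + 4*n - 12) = (n - 7)/(n^2 + 8*n + 12)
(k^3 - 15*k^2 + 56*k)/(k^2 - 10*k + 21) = k*(k - 8)/(k - 3)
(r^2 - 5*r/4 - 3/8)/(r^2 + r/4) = (r - 3/2)/r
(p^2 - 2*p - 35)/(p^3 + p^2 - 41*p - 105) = 1/(p + 3)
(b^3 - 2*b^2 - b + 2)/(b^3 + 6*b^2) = (b^3 - 2*b^2 - b + 2)/(b^2*(b + 6))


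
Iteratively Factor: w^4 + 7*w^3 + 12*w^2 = (w + 3)*(w^3 + 4*w^2) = w*(w + 3)*(w^2 + 4*w) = w^2*(w + 3)*(w + 4)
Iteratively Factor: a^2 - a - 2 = (a + 1)*(a - 2)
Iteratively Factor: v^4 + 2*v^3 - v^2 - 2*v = (v)*(v^3 + 2*v^2 - v - 2) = v*(v + 2)*(v^2 - 1) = v*(v - 1)*(v + 2)*(v + 1)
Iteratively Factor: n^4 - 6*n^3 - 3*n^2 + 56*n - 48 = (n - 1)*(n^3 - 5*n^2 - 8*n + 48) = (n - 1)*(n + 3)*(n^2 - 8*n + 16) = (n - 4)*(n - 1)*(n + 3)*(n - 4)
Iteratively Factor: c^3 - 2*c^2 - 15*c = (c + 3)*(c^2 - 5*c) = c*(c + 3)*(c - 5)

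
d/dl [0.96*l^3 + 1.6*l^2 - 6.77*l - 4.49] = 2.88*l^2 + 3.2*l - 6.77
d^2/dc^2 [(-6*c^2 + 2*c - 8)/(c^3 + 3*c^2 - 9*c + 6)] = 12*(-c^6 + c^5 - 32*c^4 - 11*c^3 + 42*c^2 + 114*c - 102)/(c^9 + 9*c^8 - 117*c^6 + 108*c^5 + 567*c^4 - 1593*c^3 + 1782*c^2 - 972*c + 216)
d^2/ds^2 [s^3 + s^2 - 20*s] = 6*s + 2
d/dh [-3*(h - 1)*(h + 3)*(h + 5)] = -9*h^2 - 42*h - 21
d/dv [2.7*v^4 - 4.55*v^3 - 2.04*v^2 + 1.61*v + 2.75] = 10.8*v^3 - 13.65*v^2 - 4.08*v + 1.61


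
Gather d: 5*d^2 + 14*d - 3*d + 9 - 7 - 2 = 5*d^2 + 11*d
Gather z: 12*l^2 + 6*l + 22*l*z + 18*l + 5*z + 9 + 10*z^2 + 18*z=12*l^2 + 24*l + 10*z^2 + z*(22*l + 23) + 9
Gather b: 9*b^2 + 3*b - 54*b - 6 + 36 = 9*b^2 - 51*b + 30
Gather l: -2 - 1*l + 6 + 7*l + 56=6*l + 60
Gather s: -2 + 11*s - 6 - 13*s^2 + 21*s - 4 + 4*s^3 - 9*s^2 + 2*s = 4*s^3 - 22*s^2 + 34*s - 12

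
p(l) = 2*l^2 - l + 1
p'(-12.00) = -49.00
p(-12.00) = 301.00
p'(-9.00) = -37.00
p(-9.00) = 172.00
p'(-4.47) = -18.88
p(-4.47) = 45.43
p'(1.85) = 6.40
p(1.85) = 6.00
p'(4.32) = 16.28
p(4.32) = 34.00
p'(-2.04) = -9.16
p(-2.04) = 11.36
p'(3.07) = 11.28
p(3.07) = 16.78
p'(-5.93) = -24.72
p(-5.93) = 77.26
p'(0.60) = 1.40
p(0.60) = 1.12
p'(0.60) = 1.40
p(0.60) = 1.12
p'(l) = 4*l - 1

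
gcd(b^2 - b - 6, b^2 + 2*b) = b + 2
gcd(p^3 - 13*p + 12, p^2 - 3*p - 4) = 1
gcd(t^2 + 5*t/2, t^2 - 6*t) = t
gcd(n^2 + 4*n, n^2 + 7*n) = n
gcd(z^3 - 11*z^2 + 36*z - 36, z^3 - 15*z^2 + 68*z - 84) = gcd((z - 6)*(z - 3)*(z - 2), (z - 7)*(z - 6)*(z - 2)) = z^2 - 8*z + 12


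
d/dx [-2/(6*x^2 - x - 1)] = 2*(12*x - 1)/(-6*x^2 + x + 1)^2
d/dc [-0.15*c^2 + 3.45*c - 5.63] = 3.45 - 0.3*c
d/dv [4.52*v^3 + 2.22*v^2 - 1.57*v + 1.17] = 13.56*v^2 + 4.44*v - 1.57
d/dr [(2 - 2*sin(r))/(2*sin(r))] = -cos(r)/sin(r)^2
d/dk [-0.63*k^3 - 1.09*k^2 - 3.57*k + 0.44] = -1.89*k^2 - 2.18*k - 3.57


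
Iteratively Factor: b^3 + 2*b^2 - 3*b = (b - 1)*(b^2 + 3*b) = b*(b - 1)*(b + 3)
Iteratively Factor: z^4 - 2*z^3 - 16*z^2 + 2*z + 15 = (z + 1)*(z^3 - 3*z^2 - 13*z + 15) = (z + 1)*(z + 3)*(z^2 - 6*z + 5) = (z - 5)*(z + 1)*(z + 3)*(z - 1)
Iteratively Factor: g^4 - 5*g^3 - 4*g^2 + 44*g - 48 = (g - 4)*(g^3 - g^2 - 8*g + 12) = (g - 4)*(g + 3)*(g^2 - 4*g + 4) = (g - 4)*(g - 2)*(g + 3)*(g - 2)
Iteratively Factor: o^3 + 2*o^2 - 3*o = (o)*(o^2 + 2*o - 3) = o*(o - 1)*(o + 3)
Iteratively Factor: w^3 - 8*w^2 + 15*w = (w - 3)*(w^2 - 5*w) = (w - 5)*(w - 3)*(w)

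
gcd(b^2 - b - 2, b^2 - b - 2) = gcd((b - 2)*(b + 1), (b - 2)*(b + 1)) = b^2 - b - 2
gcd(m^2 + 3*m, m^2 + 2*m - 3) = m + 3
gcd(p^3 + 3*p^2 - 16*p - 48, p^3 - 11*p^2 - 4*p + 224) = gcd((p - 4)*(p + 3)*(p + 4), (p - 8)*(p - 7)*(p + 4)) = p + 4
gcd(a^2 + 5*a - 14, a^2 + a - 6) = a - 2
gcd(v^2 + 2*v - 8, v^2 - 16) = v + 4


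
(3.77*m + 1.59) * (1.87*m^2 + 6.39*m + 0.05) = 7.0499*m^3 + 27.0636*m^2 + 10.3486*m + 0.0795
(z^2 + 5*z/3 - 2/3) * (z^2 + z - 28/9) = z^4 + 8*z^3/3 - 19*z^2/9 - 158*z/27 + 56/27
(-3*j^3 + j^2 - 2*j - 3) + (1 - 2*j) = -3*j^3 + j^2 - 4*j - 2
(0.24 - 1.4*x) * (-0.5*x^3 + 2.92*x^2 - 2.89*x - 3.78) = 0.7*x^4 - 4.208*x^3 + 4.7468*x^2 + 4.5984*x - 0.9072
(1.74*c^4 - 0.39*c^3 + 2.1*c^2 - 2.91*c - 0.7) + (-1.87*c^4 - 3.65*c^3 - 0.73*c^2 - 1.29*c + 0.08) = -0.13*c^4 - 4.04*c^3 + 1.37*c^2 - 4.2*c - 0.62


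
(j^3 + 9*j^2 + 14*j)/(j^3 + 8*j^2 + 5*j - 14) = j/(j - 1)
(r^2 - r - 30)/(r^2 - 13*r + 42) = (r + 5)/(r - 7)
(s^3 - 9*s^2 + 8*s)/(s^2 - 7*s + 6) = s*(s - 8)/(s - 6)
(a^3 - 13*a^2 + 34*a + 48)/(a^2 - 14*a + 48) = a + 1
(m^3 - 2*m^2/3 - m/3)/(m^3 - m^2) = (m + 1/3)/m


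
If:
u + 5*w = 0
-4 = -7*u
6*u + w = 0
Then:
No Solution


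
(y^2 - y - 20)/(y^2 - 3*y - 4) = (-y^2 + y + 20)/(-y^2 + 3*y + 4)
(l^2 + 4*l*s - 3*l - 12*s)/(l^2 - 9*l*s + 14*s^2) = (l^2 + 4*l*s - 3*l - 12*s)/(l^2 - 9*l*s + 14*s^2)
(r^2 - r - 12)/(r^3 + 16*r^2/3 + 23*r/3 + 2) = 3*(r - 4)/(3*r^2 + 7*r + 2)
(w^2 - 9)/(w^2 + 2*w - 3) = (w - 3)/(w - 1)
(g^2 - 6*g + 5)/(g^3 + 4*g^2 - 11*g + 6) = (g - 5)/(g^2 + 5*g - 6)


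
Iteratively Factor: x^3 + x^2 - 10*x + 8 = (x - 1)*(x^2 + 2*x - 8) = (x - 1)*(x + 4)*(x - 2)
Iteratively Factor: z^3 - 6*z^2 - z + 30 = (z + 2)*(z^2 - 8*z + 15) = (z - 3)*(z + 2)*(z - 5)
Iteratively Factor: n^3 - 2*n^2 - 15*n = (n - 5)*(n^2 + 3*n) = n*(n - 5)*(n + 3)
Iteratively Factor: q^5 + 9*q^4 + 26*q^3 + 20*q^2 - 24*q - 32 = (q + 4)*(q^4 + 5*q^3 + 6*q^2 - 4*q - 8) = (q + 2)*(q + 4)*(q^3 + 3*q^2 - 4) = (q - 1)*(q + 2)*(q + 4)*(q^2 + 4*q + 4) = (q - 1)*(q + 2)^2*(q + 4)*(q + 2)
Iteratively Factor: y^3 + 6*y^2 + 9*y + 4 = (y + 1)*(y^2 + 5*y + 4) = (y + 1)*(y + 4)*(y + 1)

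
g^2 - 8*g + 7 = (g - 7)*(g - 1)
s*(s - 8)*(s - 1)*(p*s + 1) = p*s^4 - 9*p*s^3 + 8*p*s^2 + s^3 - 9*s^2 + 8*s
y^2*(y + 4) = y^3 + 4*y^2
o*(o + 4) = o^2 + 4*o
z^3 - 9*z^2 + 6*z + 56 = (z - 7)*(z - 4)*(z + 2)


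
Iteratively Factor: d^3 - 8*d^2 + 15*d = (d - 5)*(d^2 - 3*d) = (d - 5)*(d - 3)*(d)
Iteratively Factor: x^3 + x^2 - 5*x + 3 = (x - 1)*(x^2 + 2*x - 3) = (x - 1)*(x + 3)*(x - 1)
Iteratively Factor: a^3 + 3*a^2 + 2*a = (a + 2)*(a^2 + a) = (a + 1)*(a + 2)*(a)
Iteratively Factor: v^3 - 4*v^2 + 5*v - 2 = (v - 1)*(v^2 - 3*v + 2) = (v - 2)*(v - 1)*(v - 1)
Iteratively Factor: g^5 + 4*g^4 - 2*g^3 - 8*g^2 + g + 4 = (g - 1)*(g^4 + 5*g^3 + 3*g^2 - 5*g - 4) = (g - 1)*(g + 4)*(g^3 + g^2 - g - 1) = (g - 1)*(g + 1)*(g + 4)*(g^2 - 1) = (g - 1)^2*(g + 1)*(g + 4)*(g + 1)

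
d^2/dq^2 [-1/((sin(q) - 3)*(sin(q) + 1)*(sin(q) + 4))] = (9*sin(q)^5 + 13*sin(q)^4 - 31*sin(q)^3 + 41*sin(q)^2 + 218*sin(q) - 290)/((sin(q) - 3)^3*(sin(q) + 1)^2*(sin(q) + 4)^3)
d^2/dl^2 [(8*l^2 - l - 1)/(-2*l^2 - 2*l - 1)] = 4*(18*l^3 + 30*l^2 + 3*l - 4)/(8*l^6 + 24*l^5 + 36*l^4 + 32*l^3 + 18*l^2 + 6*l + 1)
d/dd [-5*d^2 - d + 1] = -10*d - 1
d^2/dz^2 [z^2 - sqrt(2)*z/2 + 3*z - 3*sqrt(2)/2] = 2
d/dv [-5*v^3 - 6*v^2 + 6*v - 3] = -15*v^2 - 12*v + 6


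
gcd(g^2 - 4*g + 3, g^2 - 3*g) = g - 3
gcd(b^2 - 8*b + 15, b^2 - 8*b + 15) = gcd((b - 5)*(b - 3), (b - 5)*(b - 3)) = b^2 - 8*b + 15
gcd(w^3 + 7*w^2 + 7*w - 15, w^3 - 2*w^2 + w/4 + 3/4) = w - 1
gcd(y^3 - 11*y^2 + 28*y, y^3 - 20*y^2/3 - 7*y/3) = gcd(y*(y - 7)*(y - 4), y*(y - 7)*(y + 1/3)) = y^2 - 7*y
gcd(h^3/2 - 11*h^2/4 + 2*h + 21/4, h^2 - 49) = 1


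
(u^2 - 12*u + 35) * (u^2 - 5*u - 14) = u^4 - 17*u^3 + 81*u^2 - 7*u - 490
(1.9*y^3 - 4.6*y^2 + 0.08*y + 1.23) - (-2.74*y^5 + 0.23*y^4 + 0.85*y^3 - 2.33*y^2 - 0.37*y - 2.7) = 2.74*y^5 - 0.23*y^4 + 1.05*y^3 - 2.27*y^2 + 0.45*y + 3.93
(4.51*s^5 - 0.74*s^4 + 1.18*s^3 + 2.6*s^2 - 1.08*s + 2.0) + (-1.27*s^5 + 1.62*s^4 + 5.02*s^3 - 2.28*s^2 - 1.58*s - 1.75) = 3.24*s^5 + 0.88*s^4 + 6.2*s^3 + 0.32*s^2 - 2.66*s + 0.25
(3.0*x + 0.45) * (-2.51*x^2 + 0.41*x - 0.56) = -7.53*x^3 + 0.1005*x^2 - 1.4955*x - 0.252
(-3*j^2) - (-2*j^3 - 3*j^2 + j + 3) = 2*j^3 - j - 3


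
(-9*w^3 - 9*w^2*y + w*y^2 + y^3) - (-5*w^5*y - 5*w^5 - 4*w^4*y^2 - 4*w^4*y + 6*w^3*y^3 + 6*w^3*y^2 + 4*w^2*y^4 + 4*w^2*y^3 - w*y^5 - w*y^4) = 5*w^5*y + 5*w^5 + 4*w^4*y^2 + 4*w^4*y - 6*w^3*y^3 - 6*w^3*y^2 - 9*w^3 - 4*w^2*y^4 - 4*w^2*y^3 - 9*w^2*y + w*y^5 + w*y^4 + w*y^2 + y^3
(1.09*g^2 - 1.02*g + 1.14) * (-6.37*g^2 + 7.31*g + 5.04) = -6.9433*g^4 + 14.4653*g^3 - 9.2244*g^2 + 3.1926*g + 5.7456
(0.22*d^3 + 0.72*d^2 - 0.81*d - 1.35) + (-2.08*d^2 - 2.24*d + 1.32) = 0.22*d^3 - 1.36*d^2 - 3.05*d - 0.03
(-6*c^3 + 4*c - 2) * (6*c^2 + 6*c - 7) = -36*c^5 - 36*c^4 + 66*c^3 + 12*c^2 - 40*c + 14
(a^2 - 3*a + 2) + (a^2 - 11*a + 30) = 2*a^2 - 14*a + 32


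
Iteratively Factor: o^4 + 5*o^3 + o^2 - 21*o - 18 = (o + 3)*(o^3 + 2*o^2 - 5*o - 6) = (o + 3)^2*(o^2 - o - 2) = (o - 2)*(o + 3)^2*(o + 1)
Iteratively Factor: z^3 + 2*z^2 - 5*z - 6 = (z + 3)*(z^2 - z - 2) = (z - 2)*(z + 3)*(z + 1)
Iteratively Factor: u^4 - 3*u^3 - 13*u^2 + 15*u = (u - 5)*(u^3 + 2*u^2 - 3*u) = (u - 5)*(u + 3)*(u^2 - u) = (u - 5)*(u - 1)*(u + 3)*(u)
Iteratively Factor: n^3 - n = (n + 1)*(n^2 - n) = (n - 1)*(n + 1)*(n)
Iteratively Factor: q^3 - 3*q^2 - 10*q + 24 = (q + 3)*(q^2 - 6*q + 8) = (q - 4)*(q + 3)*(q - 2)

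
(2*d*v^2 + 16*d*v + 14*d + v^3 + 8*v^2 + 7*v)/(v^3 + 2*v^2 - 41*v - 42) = (2*d + v)/(v - 6)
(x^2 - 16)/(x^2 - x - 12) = (x + 4)/(x + 3)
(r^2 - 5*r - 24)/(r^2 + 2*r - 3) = (r - 8)/(r - 1)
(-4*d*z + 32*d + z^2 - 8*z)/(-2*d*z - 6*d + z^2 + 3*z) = (4*d*z - 32*d - z^2 + 8*z)/(2*d*z + 6*d - z^2 - 3*z)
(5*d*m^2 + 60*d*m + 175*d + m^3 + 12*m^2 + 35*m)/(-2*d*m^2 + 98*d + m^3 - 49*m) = (-5*d*m - 25*d - m^2 - 5*m)/(2*d*m - 14*d - m^2 + 7*m)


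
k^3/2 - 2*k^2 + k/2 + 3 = (k/2 + 1/2)*(k - 3)*(k - 2)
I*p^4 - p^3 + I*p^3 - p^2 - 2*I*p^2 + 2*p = p*(p + 2)*(p + I)*(I*p - I)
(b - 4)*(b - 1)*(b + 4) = b^3 - b^2 - 16*b + 16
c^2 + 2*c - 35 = (c - 5)*(c + 7)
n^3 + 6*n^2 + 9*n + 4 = (n + 1)^2*(n + 4)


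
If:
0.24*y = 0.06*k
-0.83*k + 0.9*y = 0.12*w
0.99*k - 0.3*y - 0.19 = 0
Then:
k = 0.21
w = -1.05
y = 0.05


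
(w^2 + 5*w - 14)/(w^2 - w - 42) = (-w^2 - 5*w + 14)/(-w^2 + w + 42)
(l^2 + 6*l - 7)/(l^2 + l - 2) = (l + 7)/(l + 2)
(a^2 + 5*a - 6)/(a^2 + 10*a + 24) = (a - 1)/(a + 4)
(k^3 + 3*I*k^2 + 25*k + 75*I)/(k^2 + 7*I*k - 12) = (k^2 + 25)/(k + 4*I)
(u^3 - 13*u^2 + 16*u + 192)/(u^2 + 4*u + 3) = (u^2 - 16*u + 64)/(u + 1)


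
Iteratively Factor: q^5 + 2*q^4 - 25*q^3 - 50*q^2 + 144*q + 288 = (q - 4)*(q^4 + 6*q^3 - q^2 - 54*q - 72) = (q - 4)*(q + 2)*(q^3 + 4*q^2 - 9*q - 36) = (q - 4)*(q + 2)*(q + 4)*(q^2 - 9) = (q - 4)*(q - 3)*(q + 2)*(q + 4)*(q + 3)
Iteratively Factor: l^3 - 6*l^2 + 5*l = (l - 5)*(l^2 - l) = (l - 5)*(l - 1)*(l)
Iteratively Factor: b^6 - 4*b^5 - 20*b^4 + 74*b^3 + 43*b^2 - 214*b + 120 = (b - 3)*(b^5 - b^4 - 23*b^3 + 5*b^2 + 58*b - 40) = (b - 3)*(b + 2)*(b^4 - 3*b^3 - 17*b^2 + 39*b - 20) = (b - 3)*(b - 1)*(b + 2)*(b^3 - 2*b^2 - 19*b + 20) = (b - 3)*(b - 1)^2*(b + 2)*(b^2 - b - 20) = (b - 5)*(b - 3)*(b - 1)^2*(b + 2)*(b + 4)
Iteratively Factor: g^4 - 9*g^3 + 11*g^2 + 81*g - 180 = (g - 3)*(g^3 - 6*g^2 - 7*g + 60) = (g - 5)*(g - 3)*(g^2 - g - 12) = (g - 5)*(g - 3)*(g + 3)*(g - 4)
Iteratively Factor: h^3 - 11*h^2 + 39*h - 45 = (h - 3)*(h^2 - 8*h + 15) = (h - 5)*(h - 3)*(h - 3)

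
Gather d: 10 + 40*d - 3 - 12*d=28*d + 7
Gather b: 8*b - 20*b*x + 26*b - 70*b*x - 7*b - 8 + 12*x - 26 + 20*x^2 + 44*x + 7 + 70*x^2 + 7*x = b*(27 - 90*x) + 90*x^2 + 63*x - 27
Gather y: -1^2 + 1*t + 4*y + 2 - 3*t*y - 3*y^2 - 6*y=t - 3*y^2 + y*(-3*t - 2) + 1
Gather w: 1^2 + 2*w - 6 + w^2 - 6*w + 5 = w^2 - 4*w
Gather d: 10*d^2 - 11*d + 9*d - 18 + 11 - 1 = 10*d^2 - 2*d - 8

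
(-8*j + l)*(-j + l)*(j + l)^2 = 8*j^4 + 7*j^3*l - 9*j^2*l^2 - 7*j*l^3 + l^4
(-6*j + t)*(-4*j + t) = 24*j^2 - 10*j*t + t^2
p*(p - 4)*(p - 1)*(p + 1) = p^4 - 4*p^3 - p^2 + 4*p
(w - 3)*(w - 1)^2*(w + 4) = w^4 - w^3 - 13*w^2 + 25*w - 12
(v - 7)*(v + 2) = v^2 - 5*v - 14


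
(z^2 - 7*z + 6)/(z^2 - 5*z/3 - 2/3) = 3*(-z^2 + 7*z - 6)/(-3*z^2 + 5*z + 2)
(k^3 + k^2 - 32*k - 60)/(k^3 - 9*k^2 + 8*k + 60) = (k + 5)/(k - 5)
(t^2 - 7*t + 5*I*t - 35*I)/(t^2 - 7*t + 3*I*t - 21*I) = (t + 5*I)/(t + 3*I)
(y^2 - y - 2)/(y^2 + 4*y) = (y^2 - y - 2)/(y*(y + 4))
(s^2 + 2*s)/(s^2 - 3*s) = (s + 2)/(s - 3)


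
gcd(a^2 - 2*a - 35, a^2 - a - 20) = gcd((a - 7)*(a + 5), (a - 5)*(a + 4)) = 1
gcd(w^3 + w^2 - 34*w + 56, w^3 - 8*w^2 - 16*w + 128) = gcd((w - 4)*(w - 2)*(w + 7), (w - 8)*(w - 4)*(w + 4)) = w - 4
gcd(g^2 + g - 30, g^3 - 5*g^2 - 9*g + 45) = g - 5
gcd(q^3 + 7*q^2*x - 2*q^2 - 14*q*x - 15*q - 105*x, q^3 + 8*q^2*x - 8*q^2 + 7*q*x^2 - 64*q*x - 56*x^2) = q + 7*x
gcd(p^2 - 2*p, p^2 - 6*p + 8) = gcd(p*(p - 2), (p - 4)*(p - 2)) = p - 2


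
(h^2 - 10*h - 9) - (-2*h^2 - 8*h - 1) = 3*h^2 - 2*h - 8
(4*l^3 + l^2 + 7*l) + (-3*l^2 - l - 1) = 4*l^3 - 2*l^2 + 6*l - 1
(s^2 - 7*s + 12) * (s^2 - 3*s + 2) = s^4 - 10*s^3 + 35*s^2 - 50*s + 24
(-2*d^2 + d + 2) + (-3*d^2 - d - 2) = -5*d^2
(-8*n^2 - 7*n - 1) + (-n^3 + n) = -n^3 - 8*n^2 - 6*n - 1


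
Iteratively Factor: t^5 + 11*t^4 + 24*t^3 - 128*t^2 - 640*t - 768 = (t + 4)*(t^4 + 7*t^3 - 4*t^2 - 112*t - 192) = (t + 4)^2*(t^3 + 3*t^2 - 16*t - 48) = (t - 4)*(t + 4)^2*(t^2 + 7*t + 12) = (t - 4)*(t + 3)*(t + 4)^2*(t + 4)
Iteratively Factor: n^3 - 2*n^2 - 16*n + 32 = (n - 2)*(n^2 - 16) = (n - 2)*(n + 4)*(n - 4)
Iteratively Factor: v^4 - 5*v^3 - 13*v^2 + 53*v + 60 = (v + 1)*(v^3 - 6*v^2 - 7*v + 60) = (v + 1)*(v + 3)*(v^2 - 9*v + 20) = (v - 5)*(v + 1)*(v + 3)*(v - 4)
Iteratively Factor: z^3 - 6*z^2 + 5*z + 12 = (z - 3)*(z^2 - 3*z - 4) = (z - 3)*(z + 1)*(z - 4)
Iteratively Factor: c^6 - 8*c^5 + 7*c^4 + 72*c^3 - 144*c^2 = (c + 3)*(c^5 - 11*c^4 + 40*c^3 - 48*c^2) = c*(c + 3)*(c^4 - 11*c^3 + 40*c^2 - 48*c) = c*(c - 3)*(c + 3)*(c^3 - 8*c^2 + 16*c) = c*(c - 4)*(c - 3)*(c + 3)*(c^2 - 4*c) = c*(c - 4)^2*(c - 3)*(c + 3)*(c)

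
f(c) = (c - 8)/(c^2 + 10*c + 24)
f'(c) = (-2*c - 10)*(c - 8)/(c^2 + 10*c + 24)^2 + 1/(c^2 + 10*c + 24) = (c^2 + 10*c - 2*(c - 8)*(c + 5) + 24)/(c^2 + 10*c + 24)^2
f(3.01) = -0.08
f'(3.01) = 0.04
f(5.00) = -0.03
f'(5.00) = 0.02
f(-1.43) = -0.80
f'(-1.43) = 0.57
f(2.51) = -0.10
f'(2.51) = 0.04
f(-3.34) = -6.46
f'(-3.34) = 12.78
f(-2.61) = -2.25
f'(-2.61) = 2.50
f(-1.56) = -0.88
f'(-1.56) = 0.65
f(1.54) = -0.15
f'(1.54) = 0.07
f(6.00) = -0.02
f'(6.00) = 0.01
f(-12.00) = -0.42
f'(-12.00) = -0.10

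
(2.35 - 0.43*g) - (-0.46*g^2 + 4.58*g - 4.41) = 0.46*g^2 - 5.01*g + 6.76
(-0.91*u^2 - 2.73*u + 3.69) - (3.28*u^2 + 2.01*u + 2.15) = -4.19*u^2 - 4.74*u + 1.54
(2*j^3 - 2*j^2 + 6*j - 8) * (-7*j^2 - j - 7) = -14*j^5 + 12*j^4 - 54*j^3 + 64*j^2 - 34*j + 56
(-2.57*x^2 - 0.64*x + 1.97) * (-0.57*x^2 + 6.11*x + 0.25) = 1.4649*x^4 - 15.3379*x^3 - 5.6758*x^2 + 11.8767*x + 0.4925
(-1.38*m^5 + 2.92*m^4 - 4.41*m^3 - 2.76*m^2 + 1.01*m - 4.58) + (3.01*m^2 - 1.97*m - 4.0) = -1.38*m^5 + 2.92*m^4 - 4.41*m^3 + 0.25*m^2 - 0.96*m - 8.58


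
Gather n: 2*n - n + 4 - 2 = n + 2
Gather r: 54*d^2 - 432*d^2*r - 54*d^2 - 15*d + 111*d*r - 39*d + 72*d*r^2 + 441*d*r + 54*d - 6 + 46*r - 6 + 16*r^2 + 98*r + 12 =r^2*(72*d + 16) + r*(-432*d^2 + 552*d + 144)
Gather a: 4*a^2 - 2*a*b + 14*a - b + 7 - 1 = 4*a^2 + a*(14 - 2*b) - b + 6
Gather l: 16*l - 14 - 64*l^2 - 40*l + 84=-64*l^2 - 24*l + 70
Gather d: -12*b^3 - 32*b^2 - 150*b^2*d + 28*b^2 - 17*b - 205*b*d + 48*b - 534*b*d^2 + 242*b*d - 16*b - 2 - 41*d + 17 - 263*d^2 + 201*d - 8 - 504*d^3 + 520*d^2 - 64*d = -12*b^3 - 4*b^2 + 15*b - 504*d^3 + d^2*(257 - 534*b) + d*(-150*b^2 + 37*b + 96) + 7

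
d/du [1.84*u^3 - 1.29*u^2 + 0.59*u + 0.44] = 5.52*u^2 - 2.58*u + 0.59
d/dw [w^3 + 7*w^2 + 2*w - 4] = 3*w^2 + 14*w + 2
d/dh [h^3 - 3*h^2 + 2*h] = 3*h^2 - 6*h + 2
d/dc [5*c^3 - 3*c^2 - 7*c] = 15*c^2 - 6*c - 7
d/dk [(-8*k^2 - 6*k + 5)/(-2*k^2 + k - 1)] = (-20*k^2 + 36*k + 1)/(4*k^4 - 4*k^3 + 5*k^2 - 2*k + 1)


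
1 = 1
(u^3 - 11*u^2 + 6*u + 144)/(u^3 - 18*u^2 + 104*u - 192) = (u + 3)/(u - 4)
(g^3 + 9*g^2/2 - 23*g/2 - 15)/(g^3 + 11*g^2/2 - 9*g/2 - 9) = (2*g - 5)/(2*g - 3)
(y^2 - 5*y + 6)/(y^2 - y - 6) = (y - 2)/(y + 2)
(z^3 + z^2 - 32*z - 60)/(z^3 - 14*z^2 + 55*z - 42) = (z^2 + 7*z + 10)/(z^2 - 8*z + 7)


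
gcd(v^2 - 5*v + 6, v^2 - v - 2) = v - 2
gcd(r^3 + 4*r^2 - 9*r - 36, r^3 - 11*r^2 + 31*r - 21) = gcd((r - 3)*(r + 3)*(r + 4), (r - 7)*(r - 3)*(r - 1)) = r - 3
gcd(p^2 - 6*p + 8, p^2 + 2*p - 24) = p - 4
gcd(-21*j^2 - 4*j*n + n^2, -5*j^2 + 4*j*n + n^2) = 1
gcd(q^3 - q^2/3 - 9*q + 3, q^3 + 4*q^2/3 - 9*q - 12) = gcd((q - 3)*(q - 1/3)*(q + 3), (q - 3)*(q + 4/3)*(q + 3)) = q^2 - 9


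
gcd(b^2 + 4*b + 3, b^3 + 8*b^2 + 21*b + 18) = b + 3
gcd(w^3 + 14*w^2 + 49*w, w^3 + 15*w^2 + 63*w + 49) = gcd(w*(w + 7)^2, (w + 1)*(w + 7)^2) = w^2 + 14*w + 49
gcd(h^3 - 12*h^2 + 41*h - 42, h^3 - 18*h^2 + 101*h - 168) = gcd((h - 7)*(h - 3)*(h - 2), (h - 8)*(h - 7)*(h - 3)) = h^2 - 10*h + 21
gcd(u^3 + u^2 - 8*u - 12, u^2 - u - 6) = u^2 - u - 6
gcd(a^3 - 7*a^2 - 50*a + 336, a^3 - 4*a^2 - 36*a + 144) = a - 6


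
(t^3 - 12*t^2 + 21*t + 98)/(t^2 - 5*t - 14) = t - 7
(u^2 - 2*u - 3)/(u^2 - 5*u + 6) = (u + 1)/(u - 2)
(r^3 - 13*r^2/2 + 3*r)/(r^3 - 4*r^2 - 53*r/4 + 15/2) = 2*r/(2*r + 5)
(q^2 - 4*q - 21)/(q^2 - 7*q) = (q + 3)/q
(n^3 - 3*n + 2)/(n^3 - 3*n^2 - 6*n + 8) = (n - 1)/(n - 4)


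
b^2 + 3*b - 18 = (b - 3)*(b + 6)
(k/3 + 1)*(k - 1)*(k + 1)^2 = k^4/3 + 4*k^3/3 + 2*k^2/3 - 4*k/3 - 1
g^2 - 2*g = g*(g - 2)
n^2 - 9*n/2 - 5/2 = (n - 5)*(n + 1/2)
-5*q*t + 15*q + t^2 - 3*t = (-5*q + t)*(t - 3)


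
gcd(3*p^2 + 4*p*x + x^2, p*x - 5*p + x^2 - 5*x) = p + x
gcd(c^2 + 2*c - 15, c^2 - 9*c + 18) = c - 3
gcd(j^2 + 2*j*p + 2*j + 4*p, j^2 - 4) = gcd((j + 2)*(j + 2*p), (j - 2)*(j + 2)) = j + 2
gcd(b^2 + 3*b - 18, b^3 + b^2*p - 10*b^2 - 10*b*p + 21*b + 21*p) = b - 3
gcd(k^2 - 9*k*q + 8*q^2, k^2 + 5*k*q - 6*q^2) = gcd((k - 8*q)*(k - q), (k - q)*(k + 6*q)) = -k + q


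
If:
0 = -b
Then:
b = 0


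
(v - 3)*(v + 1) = v^2 - 2*v - 3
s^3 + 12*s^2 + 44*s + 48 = (s + 2)*(s + 4)*(s + 6)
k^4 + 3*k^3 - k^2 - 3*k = k*(k - 1)*(k + 1)*(k + 3)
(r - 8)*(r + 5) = r^2 - 3*r - 40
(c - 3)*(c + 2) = c^2 - c - 6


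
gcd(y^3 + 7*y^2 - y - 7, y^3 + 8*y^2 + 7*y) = y^2 + 8*y + 7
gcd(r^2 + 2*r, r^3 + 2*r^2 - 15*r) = r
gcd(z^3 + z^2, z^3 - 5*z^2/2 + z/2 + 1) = 1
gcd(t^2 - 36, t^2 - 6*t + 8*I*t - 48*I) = t - 6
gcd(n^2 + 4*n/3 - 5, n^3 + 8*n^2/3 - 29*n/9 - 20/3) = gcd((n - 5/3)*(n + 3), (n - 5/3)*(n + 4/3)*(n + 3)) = n^2 + 4*n/3 - 5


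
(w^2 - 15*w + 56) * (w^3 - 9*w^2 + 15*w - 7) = w^5 - 24*w^4 + 206*w^3 - 736*w^2 + 945*w - 392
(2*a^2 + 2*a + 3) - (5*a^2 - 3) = -3*a^2 + 2*a + 6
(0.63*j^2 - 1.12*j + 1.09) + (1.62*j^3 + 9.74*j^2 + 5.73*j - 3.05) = 1.62*j^3 + 10.37*j^2 + 4.61*j - 1.96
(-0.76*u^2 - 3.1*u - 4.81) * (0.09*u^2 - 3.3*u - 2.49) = -0.0684*u^4 + 2.229*u^3 + 11.6895*u^2 + 23.592*u + 11.9769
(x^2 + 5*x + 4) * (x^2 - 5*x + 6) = x^4 - 15*x^2 + 10*x + 24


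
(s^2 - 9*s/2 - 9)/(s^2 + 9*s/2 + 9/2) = (s - 6)/(s + 3)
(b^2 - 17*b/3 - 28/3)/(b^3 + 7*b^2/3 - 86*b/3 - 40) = (b - 7)/(b^2 + b - 30)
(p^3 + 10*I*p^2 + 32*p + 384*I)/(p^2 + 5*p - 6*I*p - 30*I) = (p^2 + 16*I*p - 64)/(p + 5)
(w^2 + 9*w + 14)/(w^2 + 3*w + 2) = (w + 7)/(w + 1)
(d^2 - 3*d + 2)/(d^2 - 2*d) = (d - 1)/d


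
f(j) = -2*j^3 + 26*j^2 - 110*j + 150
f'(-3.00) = -320.00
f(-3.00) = 768.00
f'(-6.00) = -638.00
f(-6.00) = 2178.00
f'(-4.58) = -474.02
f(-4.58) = 1391.33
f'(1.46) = -46.87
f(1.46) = 38.60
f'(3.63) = -0.30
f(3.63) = -2.36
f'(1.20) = -56.24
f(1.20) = 51.98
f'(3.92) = 1.64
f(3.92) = -2.15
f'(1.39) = -49.31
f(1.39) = 41.96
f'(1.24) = -54.75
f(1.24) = 49.76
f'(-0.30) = -126.14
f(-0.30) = 185.39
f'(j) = -6*j^2 + 52*j - 110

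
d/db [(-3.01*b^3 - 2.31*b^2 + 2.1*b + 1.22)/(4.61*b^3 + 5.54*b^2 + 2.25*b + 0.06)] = (-6.02629999999999*b^4 - 32.907*b^3 - 34.2459*b^2 - 13.7948*b - 2.619)/(21.2521*b^6 + 51.0788*b^5 + 51.4366*b^4 + 25.4832*b^3 + 5.7273*b^2 + 0.27*b + 0.0036)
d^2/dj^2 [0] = 0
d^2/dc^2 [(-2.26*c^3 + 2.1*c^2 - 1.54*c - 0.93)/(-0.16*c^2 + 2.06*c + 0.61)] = (-5.55111512312578e-17*c^5 + 1.77635683940025e-15*c^4 + 18.316752*c^3 + 15.952584*c^2 + 4.108332*c + 2.641484)/(0.004096*c^6 - 0.158208*c^5 + 1.99008*c^4 - 7.53548*c^3 - 7.58718*c^2 - 2.299578*c - 0.226981)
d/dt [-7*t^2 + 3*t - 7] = 3 - 14*t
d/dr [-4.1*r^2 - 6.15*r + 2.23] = -8.2*r - 6.15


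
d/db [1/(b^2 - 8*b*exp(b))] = 2*(4*b*exp(b) - b + 4*exp(b))/(b^2*(b - 8*exp(b))^2)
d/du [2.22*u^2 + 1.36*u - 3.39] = 4.44*u + 1.36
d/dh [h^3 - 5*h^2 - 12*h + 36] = 3*h^2 - 10*h - 12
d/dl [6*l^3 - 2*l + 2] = 18*l^2 - 2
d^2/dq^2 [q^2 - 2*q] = 2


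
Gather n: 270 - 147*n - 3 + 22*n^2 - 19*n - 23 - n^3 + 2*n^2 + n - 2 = -n^3 + 24*n^2 - 165*n + 242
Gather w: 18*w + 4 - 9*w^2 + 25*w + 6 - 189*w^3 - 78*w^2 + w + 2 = -189*w^3 - 87*w^2 + 44*w + 12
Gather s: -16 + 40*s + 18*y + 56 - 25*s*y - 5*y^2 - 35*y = s*(40 - 25*y) - 5*y^2 - 17*y + 40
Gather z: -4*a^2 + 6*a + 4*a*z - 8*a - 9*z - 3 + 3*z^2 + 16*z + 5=-4*a^2 - 2*a + 3*z^2 + z*(4*a + 7) + 2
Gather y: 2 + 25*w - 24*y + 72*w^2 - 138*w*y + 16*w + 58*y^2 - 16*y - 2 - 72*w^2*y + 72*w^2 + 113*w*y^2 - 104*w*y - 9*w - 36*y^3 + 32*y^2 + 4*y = 144*w^2 + 32*w - 36*y^3 + y^2*(113*w + 90) + y*(-72*w^2 - 242*w - 36)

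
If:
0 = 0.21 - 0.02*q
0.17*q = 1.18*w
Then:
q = 10.50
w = 1.51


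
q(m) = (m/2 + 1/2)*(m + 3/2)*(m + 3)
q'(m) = (m/2 + 1/2)*(m + 3/2) + (m/2 + 1/2)*(m + 3) + (m + 3/2)*(m + 3)/2 = 3*m^2/2 + 11*m/2 + 9/2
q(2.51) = 38.78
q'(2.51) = 27.76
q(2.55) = 39.90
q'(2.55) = 28.28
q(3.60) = 77.42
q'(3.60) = 43.74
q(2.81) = 47.70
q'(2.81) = 31.80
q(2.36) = 34.76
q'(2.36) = 25.83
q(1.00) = 10.00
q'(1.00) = 11.50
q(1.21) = 12.61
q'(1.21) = 13.35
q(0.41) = 4.59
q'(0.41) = 7.01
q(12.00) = 1316.25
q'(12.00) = 286.50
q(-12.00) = -519.75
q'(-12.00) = 154.50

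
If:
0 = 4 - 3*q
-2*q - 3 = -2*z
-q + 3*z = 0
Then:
No Solution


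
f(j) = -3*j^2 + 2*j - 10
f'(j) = 2 - 6*j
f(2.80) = -27.92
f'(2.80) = -14.80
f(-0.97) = -14.76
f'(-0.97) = 7.82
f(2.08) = -18.82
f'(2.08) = -10.48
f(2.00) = -18.00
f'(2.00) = -10.00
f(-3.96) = -64.96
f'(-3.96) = 25.76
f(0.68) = -10.03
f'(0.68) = -2.08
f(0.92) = -10.70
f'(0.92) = -3.52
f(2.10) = -19.03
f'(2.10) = -10.60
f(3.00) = -31.00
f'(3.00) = -16.00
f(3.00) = -31.00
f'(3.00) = -16.00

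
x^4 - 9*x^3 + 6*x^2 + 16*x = x*(x - 8)*(x - 2)*(x + 1)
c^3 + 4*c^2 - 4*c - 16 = (c - 2)*(c + 2)*(c + 4)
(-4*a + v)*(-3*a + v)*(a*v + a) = 12*a^3*v + 12*a^3 - 7*a^2*v^2 - 7*a^2*v + a*v^3 + a*v^2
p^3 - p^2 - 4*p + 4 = (p - 2)*(p - 1)*(p + 2)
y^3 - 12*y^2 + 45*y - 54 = (y - 6)*(y - 3)^2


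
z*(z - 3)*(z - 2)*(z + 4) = z^4 - z^3 - 14*z^2 + 24*z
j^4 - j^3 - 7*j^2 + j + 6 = (j - 3)*(j - 1)*(j + 1)*(j + 2)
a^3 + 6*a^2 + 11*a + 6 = (a + 1)*(a + 2)*(a + 3)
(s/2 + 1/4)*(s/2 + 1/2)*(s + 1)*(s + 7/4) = s^4/4 + 17*s^3/16 + 51*s^2/32 + s + 7/32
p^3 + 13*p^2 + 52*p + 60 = (p + 2)*(p + 5)*(p + 6)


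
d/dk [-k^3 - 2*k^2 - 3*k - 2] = -3*k^2 - 4*k - 3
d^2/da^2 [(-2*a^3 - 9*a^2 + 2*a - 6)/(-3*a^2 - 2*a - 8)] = 4*(-56*a^3 - 195*a^2 + 318*a + 244)/(27*a^6 + 54*a^5 + 252*a^4 + 296*a^3 + 672*a^2 + 384*a + 512)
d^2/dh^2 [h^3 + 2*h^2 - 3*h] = 6*h + 4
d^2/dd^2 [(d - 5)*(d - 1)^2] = 6*d - 14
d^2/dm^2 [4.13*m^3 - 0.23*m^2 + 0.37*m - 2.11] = 24.78*m - 0.46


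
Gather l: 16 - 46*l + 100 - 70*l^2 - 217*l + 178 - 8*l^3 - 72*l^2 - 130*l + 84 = -8*l^3 - 142*l^2 - 393*l + 378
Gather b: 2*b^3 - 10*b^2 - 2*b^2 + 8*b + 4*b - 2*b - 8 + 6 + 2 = 2*b^3 - 12*b^2 + 10*b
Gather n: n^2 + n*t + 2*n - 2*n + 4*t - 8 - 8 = n^2 + n*t + 4*t - 16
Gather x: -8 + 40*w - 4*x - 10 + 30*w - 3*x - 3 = 70*w - 7*x - 21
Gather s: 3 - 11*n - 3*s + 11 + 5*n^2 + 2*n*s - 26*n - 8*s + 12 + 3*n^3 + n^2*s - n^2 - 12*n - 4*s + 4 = 3*n^3 + 4*n^2 - 49*n + s*(n^2 + 2*n - 15) + 30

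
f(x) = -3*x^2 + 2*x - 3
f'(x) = 2 - 6*x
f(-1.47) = -12.42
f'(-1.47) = 10.82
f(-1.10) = -8.83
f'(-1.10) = 8.60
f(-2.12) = -20.72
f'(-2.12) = 14.72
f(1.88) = -9.84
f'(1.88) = -9.28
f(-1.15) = -9.27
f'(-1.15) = 8.90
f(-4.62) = -76.27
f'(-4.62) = 29.72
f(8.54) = -204.71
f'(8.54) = -49.24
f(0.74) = -3.16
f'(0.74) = -2.44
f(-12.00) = -459.00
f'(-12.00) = 74.00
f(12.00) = -411.00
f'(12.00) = -70.00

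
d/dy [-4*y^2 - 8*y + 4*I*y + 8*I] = -8*y - 8 + 4*I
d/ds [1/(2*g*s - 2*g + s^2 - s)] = (-2*g - 2*s + 1)/(2*g*s - 2*g + s^2 - s)^2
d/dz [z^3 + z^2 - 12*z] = 3*z^2 + 2*z - 12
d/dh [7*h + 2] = 7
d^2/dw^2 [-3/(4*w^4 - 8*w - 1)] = 48*(3*w^2*(-4*w^4 + 8*w + 1) + 8*(2*w^3 - 1)^2)/(-4*w^4 + 8*w + 1)^3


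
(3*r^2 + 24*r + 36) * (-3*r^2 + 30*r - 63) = -9*r^4 + 18*r^3 + 423*r^2 - 432*r - 2268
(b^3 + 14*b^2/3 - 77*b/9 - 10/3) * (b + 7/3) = b^4 + 7*b^3 + 7*b^2/3 - 629*b/27 - 70/9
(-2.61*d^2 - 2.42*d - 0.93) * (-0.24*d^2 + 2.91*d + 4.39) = 0.6264*d^4 - 7.0143*d^3 - 18.2769*d^2 - 13.3301*d - 4.0827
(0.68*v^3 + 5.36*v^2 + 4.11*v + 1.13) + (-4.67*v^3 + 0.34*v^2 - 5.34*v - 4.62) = -3.99*v^3 + 5.7*v^2 - 1.23*v - 3.49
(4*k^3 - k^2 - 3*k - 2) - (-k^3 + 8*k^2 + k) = 5*k^3 - 9*k^2 - 4*k - 2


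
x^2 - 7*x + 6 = (x - 6)*(x - 1)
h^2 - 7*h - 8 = (h - 8)*(h + 1)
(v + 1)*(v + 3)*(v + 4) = v^3 + 8*v^2 + 19*v + 12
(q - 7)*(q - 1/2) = q^2 - 15*q/2 + 7/2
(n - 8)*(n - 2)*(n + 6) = n^3 - 4*n^2 - 44*n + 96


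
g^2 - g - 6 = (g - 3)*(g + 2)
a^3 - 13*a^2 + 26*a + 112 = (a - 8)*(a - 7)*(a + 2)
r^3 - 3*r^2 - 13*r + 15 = (r - 5)*(r - 1)*(r + 3)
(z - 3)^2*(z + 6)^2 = z^4 + 6*z^3 - 27*z^2 - 108*z + 324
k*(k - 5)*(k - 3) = k^3 - 8*k^2 + 15*k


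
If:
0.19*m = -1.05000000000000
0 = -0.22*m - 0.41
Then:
No Solution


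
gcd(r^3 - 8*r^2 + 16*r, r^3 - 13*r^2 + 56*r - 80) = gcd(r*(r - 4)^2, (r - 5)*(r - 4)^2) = r^2 - 8*r + 16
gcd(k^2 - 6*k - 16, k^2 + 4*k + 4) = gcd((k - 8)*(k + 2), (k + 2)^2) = k + 2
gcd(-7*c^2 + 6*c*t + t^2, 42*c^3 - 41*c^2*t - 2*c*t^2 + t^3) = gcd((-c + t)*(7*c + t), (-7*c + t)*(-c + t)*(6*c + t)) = -c + t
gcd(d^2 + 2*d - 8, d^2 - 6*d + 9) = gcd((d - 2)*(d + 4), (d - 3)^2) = 1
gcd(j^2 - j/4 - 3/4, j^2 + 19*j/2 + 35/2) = 1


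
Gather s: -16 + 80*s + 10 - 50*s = 30*s - 6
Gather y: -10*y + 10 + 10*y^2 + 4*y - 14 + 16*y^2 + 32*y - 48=26*y^2 + 26*y - 52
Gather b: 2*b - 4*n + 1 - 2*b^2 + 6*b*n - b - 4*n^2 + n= -2*b^2 + b*(6*n + 1) - 4*n^2 - 3*n + 1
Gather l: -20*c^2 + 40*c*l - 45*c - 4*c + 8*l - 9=-20*c^2 - 49*c + l*(40*c + 8) - 9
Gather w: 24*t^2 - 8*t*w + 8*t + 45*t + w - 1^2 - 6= 24*t^2 + 53*t + w*(1 - 8*t) - 7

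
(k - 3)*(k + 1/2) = k^2 - 5*k/2 - 3/2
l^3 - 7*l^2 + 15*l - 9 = (l - 3)^2*(l - 1)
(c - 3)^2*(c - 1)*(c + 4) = c^4 - 3*c^3 - 13*c^2 + 51*c - 36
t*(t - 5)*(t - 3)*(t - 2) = t^4 - 10*t^3 + 31*t^2 - 30*t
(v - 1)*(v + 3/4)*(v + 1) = v^3 + 3*v^2/4 - v - 3/4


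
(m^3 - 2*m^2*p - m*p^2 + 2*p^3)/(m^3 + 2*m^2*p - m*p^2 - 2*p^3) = (m - 2*p)/(m + 2*p)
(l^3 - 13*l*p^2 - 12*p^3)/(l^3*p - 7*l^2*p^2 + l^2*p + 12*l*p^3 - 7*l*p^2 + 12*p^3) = (-l^2 - 4*l*p - 3*p^2)/(p*(-l^2 + 3*l*p - l + 3*p))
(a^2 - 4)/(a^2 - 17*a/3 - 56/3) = 3*(4 - a^2)/(-3*a^2 + 17*a + 56)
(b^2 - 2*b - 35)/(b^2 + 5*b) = (b - 7)/b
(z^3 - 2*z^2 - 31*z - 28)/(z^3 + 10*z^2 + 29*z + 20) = (z - 7)/(z + 5)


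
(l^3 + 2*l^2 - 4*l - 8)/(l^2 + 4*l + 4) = l - 2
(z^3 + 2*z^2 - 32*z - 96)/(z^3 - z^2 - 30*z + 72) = (z^3 + 2*z^2 - 32*z - 96)/(z^3 - z^2 - 30*z + 72)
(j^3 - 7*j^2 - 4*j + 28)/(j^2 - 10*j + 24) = (j^3 - 7*j^2 - 4*j + 28)/(j^2 - 10*j + 24)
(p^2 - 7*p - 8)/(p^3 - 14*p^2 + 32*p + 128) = (p + 1)/(p^2 - 6*p - 16)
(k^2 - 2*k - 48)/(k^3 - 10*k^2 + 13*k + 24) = (k + 6)/(k^2 - 2*k - 3)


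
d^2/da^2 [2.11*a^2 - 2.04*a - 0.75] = 4.22000000000000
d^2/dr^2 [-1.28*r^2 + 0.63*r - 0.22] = -2.56000000000000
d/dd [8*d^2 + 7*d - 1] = 16*d + 7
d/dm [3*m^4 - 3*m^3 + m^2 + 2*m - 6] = 12*m^3 - 9*m^2 + 2*m + 2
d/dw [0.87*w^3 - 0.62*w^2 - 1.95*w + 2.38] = 2.61*w^2 - 1.24*w - 1.95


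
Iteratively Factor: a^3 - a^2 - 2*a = (a)*(a^2 - a - 2) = a*(a + 1)*(a - 2)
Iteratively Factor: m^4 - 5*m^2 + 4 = (m - 1)*(m^3 + m^2 - 4*m - 4) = (m - 1)*(m + 2)*(m^2 - m - 2) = (m - 2)*(m - 1)*(m + 2)*(m + 1)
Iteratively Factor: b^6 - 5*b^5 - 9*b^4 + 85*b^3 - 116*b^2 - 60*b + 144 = (b - 2)*(b^5 - 3*b^4 - 15*b^3 + 55*b^2 - 6*b - 72) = (b - 3)*(b - 2)*(b^4 - 15*b^2 + 10*b + 24) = (b - 3)*(b - 2)^2*(b^3 + 2*b^2 - 11*b - 12) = (b - 3)^2*(b - 2)^2*(b^2 + 5*b + 4) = (b - 3)^2*(b - 2)^2*(b + 4)*(b + 1)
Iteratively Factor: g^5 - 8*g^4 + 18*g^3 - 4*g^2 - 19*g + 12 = (g - 1)*(g^4 - 7*g^3 + 11*g^2 + 7*g - 12) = (g - 3)*(g - 1)*(g^3 - 4*g^2 - g + 4) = (g - 3)*(g - 1)^2*(g^2 - 3*g - 4) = (g - 3)*(g - 1)^2*(g + 1)*(g - 4)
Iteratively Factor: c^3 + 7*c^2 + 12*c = (c + 3)*(c^2 + 4*c) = (c + 3)*(c + 4)*(c)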